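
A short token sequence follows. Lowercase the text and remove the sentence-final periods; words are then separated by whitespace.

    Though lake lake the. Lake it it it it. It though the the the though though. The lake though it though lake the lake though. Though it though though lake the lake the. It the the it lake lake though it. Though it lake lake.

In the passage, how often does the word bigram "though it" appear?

4

Scanning the 44 overlapping bigram windows for "though it":
  position 19–20: though it
  position 26–27: though it
  position 40–41: though it
  position 42–43: though it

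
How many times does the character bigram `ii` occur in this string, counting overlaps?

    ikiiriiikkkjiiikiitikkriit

7

Sliding a length-2 window over the 26 characters (25 positions):
  position 3–4: ii
  position 6–7: ii
  position 7–8: ii
  position 13–14: ii
  position 14–15: ii
  position 17–18: ii
  position 24–25: ii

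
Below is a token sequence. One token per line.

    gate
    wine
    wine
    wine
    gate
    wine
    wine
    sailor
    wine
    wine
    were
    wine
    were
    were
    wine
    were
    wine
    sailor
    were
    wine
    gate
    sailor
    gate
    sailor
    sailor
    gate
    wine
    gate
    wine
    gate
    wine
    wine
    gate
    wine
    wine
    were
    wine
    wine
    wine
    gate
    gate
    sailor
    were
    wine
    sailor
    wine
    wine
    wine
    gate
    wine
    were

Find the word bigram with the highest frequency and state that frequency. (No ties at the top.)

"wine wine", 10 times

Bigram frequencies (highest first):
  wine wine: 10
  gate wine: 7
  wine gate: 7
  were wine: 6
  wine were: 5
  wine sailor: 3
  … (7 more, each ≤ 3)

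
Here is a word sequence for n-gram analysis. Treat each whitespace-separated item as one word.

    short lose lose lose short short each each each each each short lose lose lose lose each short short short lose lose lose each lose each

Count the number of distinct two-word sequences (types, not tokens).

26 tokens → 25 bigram windows in total.
Repeated bigrams (each contributes count−1 duplicates):
  lose lose: 7
  each each: 4
  lose each: 3
  short lose: 3
  short short: 3
  each short: 2
16 duplicate windows → 25 − 16 = 9 distinct.

9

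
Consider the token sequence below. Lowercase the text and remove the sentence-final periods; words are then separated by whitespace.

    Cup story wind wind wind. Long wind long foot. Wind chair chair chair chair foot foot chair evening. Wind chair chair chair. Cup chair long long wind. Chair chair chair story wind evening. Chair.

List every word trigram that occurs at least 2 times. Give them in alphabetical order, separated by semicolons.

chair chair chair; wind chair chair

Trigram counts meeting the condition (at least 2 times):
  chair chair chair: 4
  wind chair chair: 3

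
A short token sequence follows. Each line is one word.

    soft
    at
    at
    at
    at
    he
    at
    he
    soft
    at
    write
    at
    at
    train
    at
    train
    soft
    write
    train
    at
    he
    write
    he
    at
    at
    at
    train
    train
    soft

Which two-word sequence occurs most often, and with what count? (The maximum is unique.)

"at at", 6 times

Bigram frequencies (highest first):
  at at: 6
  at he: 3
  at train: 3
  soft at: 2
  he at: 2
  train at: 2
  … (9 more, each ≤ 2)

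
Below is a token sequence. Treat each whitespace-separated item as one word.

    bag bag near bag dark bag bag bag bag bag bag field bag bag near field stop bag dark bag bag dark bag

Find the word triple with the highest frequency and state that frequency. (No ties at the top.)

"bag bag bag", 4 times

Trigram frequencies (highest first):
  bag bag bag: 4
  bag dark bag: 3
  bag bag near: 2
  dark bag bag: 2
  bag near bag: 1
  near bag dark: 1
  … (8 more, each ≤ 1)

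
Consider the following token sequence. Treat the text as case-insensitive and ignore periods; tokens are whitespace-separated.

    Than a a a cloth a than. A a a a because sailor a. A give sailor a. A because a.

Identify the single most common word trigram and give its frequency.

Trigram frequencies (highest first):
  a a a: 3
  than a a: 2
  a a because: 2
  sailor a a: 2
  a a cloth: 1
  a cloth a: 1
  … (8 more, each ≤ 1)

"a a a", 3 times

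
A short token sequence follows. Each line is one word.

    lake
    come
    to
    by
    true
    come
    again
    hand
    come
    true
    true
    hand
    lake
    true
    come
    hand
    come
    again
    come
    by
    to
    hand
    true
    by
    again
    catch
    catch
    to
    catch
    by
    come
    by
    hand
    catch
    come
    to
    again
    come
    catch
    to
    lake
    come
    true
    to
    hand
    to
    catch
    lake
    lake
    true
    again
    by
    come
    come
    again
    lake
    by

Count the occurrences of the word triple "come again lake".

1

Scanning the 55 overlapping trigram windows for "come again lake":
  position 54–56: come again lake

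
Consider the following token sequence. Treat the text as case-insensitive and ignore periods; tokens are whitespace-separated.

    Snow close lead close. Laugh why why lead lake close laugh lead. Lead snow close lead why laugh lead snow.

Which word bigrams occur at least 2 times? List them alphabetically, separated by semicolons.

close laugh; close lead; laugh lead; lead snow; snow close

Bigram counts meeting the condition (at least 2 times):
  close laugh: 2
  close lead: 2
  laugh lead: 2
  lead snow: 2
  snow close: 2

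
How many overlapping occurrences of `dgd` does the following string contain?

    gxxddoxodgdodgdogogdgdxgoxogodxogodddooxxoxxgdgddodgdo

5

Sliding a length-3 window over the 54 characters (52 positions):
  position 9–11: dgd
  position 13–15: dgd
  position 20–22: dgd
  position 46–48: dgd
  position 51–53: dgd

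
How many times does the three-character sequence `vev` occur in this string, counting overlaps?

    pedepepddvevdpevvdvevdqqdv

2

Sliding a length-3 window over the 26 characters (24 positions):
  position 10–12: vev
  position 19–21: vev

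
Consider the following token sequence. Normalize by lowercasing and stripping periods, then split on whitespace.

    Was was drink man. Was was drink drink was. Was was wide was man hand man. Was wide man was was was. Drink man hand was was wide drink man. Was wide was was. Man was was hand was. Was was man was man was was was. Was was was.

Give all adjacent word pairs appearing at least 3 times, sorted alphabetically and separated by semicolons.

drink man; man was; was drink; was man; was was; was wide

Bigram counts meeting the condition (at least 3 times):
  drink man: 3
  man was: 7
  was drink: 3
  was man: 4
  was was: 16
  was wide: 4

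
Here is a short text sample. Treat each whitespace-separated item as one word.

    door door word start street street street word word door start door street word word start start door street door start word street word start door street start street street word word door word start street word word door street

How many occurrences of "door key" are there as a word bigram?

Scanning the 39 overlapping bigram windows for "door key":
  (none found)

0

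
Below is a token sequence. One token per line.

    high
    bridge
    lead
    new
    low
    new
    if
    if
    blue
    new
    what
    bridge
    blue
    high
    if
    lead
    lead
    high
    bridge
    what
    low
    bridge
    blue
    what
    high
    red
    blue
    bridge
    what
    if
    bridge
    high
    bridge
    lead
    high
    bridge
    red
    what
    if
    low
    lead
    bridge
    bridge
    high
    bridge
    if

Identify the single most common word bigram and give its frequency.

"high bridge", 5 times

Bigram frequencies (highest first):
  high bridge: 5
  bridge lead: 2
  bridge blue: 2
  lead high: 2
  bridge what: 2
  what if: 2
  … (29 more, each ≤ 2)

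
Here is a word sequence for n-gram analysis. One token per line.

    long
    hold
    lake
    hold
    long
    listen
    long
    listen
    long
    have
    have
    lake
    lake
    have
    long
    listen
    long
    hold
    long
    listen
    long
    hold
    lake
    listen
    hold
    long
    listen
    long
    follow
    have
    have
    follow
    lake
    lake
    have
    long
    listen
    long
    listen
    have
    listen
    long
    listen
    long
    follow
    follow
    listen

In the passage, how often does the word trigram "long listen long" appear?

7

Scanning the 45 overlapping trigram windows for "long listen long":
  position 5–7: long listen long
  position 7–9: long listen long
  position 15–17: long listen long
  position 19–21: long listen long
  position 26–28: long listen long
  position 36–38: long listen long
  position 42–44: long listen long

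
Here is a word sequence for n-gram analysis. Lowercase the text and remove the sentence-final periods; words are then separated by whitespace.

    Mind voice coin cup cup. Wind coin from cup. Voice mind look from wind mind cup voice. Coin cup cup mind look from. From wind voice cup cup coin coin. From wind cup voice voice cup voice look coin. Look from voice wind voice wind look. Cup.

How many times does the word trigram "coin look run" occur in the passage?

0

Scanning the 45 overlapping trigram windows for "coin look run":
  (none found)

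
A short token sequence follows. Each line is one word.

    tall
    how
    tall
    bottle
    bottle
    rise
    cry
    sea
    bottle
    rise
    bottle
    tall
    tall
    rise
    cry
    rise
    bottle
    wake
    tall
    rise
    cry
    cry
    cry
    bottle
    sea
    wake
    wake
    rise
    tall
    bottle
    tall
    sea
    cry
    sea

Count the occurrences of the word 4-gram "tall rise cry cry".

Scanning the 31 overlapping 4-gram windows for "tall rise cry cry":
  position 19–22: tall rise cry cry

1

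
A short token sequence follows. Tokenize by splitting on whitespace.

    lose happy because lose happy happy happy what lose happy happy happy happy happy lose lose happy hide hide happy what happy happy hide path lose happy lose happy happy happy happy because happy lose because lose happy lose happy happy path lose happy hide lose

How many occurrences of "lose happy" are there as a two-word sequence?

9

Scanning the 45 overlapping bigram windows for "lose happy":
  position 1–2: lose happy
  position 4–5: lose happy
  position 9–10: lose happy
  position 16–17: lose happy
  position 26–27: lose happy
  position 28–29: lose happy
  position 37–38: lose happy
  position 39–40: lose happy
  position 43–44: lose happy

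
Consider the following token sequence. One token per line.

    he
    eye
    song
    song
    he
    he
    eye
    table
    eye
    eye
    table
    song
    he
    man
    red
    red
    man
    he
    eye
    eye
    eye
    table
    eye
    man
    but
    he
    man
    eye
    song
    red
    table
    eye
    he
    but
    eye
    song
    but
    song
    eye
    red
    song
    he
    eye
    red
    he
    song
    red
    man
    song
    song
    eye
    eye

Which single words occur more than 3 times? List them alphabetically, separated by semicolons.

Unigram counts meeting the condition (more than 3 times):
  eye: 15
  he: 9
  man: 5
  red: 6
  song: 10
  table: 4

eye; he; man; red; song; table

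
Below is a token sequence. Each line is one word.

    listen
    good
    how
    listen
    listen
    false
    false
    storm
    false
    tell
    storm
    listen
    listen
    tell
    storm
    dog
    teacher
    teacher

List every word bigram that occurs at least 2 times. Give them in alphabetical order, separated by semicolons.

Bigram counts meeting the condition (at least 2 times):
  listen listen: 2
  tell storm: 2

listen listen; tell storm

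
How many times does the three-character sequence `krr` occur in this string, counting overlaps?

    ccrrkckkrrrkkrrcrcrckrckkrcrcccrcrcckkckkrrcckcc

3

Sliding a length-3 window over the 48 characters (46 positions):
  position 8–10: krr
  position 13–15: krr
  position 41–43: krr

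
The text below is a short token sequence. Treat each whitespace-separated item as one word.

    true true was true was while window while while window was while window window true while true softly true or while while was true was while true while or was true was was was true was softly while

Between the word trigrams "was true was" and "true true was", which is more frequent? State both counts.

"was true was": 4 occurrences
"true true was": 1 occurrence

"was true was" (4 vs 1)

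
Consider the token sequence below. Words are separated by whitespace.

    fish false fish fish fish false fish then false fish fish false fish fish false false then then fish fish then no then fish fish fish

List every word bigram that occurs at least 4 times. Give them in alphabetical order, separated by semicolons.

false fish; fish false; fish fish

Bigram counts meeting the condition (at least 4 times):
  false fish: 4
  fish false: 4
  fish fish: 7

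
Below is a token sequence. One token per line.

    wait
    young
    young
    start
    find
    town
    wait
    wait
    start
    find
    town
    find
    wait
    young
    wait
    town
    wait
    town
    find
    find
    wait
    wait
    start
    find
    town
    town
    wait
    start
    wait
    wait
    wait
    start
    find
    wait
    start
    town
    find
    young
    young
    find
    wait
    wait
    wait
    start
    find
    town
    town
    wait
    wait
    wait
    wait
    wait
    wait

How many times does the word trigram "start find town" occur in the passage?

Scanning the 51 overlapping trigram windows for "start find town":
  position 4–6: start find town
  position 9–11: start find town
  position 23–25: start find town
  position 44–46: start find town

4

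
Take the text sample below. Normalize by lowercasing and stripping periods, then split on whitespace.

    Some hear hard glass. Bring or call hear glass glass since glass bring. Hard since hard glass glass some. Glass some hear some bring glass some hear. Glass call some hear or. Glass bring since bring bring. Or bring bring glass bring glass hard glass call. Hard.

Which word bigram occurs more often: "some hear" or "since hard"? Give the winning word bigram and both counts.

"some hear": 4 occurrences
"since hard": 1 occurrence

"some hear" (4 vs 1)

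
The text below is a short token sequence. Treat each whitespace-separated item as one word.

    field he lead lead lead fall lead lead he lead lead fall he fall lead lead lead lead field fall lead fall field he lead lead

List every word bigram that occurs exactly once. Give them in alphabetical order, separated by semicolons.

Bigram counts meeting the condition (exactly once):
  fall field: 1
  fall he: 1
  field fall: 1
  he fall: 1
  lead field: 1
  lead he: 1

fall field; fall he; field fall; he fall; lead field; lead he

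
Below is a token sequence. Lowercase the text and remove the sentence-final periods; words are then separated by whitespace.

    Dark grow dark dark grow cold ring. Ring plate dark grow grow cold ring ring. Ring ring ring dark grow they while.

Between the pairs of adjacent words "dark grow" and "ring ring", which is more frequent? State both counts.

"ring ring" (5 vs 4)

"dark grow": 4 occurrences
"ring ring": 5 occurrences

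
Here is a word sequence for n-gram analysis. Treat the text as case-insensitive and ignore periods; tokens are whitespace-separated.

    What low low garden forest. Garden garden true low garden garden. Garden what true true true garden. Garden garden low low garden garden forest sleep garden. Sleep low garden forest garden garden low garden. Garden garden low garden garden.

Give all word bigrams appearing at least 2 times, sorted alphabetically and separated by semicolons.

forest garden; garden forest; garden garden; garden low; low garden; low low; true true

Bigram counts meeting the condition (at least 2 times):
  forest garden: 2
  garden forest: 3
  garden garden: 10
  garden low: 3
  low garden: 6
  low low: 2
  true true: 2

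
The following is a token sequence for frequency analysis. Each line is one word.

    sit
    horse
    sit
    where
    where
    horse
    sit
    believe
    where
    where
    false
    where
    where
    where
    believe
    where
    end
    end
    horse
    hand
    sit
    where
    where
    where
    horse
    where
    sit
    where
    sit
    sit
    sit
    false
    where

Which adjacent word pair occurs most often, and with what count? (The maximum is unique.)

Bigram frequencies (highest first):
  where where: 6
  sit where: 3
  horse sit: 2
  where horse: 2
  believe where: 2
  false where: 2
  … (13 more, each ≤ 2)

"where where", 6 times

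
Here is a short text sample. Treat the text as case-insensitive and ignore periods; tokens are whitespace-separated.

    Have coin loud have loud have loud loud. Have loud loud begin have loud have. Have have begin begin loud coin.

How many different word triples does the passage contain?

21 tokens → 19 trigram windows in total.
Repeated trigrams (each contributes count−1 duplicates):
  loud have loud: 3
  have loud have: 2
  have loud loud: 2
4 duplicate windows → 19 − 4 = 15 distinct.

15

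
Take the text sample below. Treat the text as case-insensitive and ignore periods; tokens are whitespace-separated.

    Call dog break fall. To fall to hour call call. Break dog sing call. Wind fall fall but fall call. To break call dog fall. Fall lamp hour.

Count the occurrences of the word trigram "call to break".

Scanning the 26 overlapping trigram windows for "call to break":
  position 20–22: call to break

1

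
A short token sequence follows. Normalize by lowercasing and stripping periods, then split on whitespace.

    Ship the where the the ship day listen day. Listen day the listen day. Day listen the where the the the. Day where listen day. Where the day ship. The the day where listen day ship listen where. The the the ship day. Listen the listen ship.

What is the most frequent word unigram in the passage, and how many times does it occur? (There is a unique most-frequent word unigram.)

"the", 15 times

Unigram frequencies (highest first):
  the: 15
  day: 11
  listen: 9
  ship: 6
  where: 6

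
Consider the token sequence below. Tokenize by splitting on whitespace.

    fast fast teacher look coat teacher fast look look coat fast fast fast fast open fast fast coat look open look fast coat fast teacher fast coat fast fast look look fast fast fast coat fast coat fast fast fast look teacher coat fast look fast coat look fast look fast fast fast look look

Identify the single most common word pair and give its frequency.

"fast fast", 12 times

Bigram frequencies (highest first):
  fast fast: 12
  fast look: 6
  coat fast: 6
  fast coat: 6
  look fast: 5
  look look: 3
  … (12 more, each ≤ 2)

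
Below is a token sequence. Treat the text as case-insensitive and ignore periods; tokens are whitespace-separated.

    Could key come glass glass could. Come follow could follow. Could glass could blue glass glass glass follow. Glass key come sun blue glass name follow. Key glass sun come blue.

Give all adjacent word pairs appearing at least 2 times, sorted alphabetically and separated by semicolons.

Bigram counts meeting the condition (at least 2 times):
  blue glass: 2
  follow could: 2
  glass could: 2
  glass glass: 3
  key come: 2

blue glass; follow could; glass could; glass glass; key come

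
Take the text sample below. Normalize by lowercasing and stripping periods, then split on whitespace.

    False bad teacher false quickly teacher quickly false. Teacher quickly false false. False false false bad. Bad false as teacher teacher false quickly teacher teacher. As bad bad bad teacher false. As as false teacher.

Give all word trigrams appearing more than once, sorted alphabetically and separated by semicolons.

bad teacher false; false false false; false quickly teacher; teacher false quickly; teacher quickly false

Trigram counts meeting the condition (more than once):
  bad teacher false: 2
  false false false: 3
  false quickly teacher: 2
  teacher false quickly: 2
  teacher quickly false: 2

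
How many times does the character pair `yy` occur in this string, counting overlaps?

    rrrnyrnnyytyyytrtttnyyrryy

Sliding a length-2 window over the 26 characters (25 positions):
  position 9–10: yy
  position 12–13: yy
  position 13–14: yy
  position 21–22: yy
  position 25–26: yy

5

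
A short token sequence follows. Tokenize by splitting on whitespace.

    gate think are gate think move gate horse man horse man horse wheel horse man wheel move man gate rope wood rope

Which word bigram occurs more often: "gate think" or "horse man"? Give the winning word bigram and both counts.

"gate think": 2 occurrences
"horse man": 3 occurrences

"horse man" (3 vs 2)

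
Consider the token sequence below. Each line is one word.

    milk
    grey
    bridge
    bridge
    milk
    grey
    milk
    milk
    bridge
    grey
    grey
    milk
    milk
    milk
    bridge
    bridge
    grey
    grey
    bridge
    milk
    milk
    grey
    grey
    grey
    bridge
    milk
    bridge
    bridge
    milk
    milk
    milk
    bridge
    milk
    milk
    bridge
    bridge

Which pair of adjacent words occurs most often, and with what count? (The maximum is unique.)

"milk milk", 7 times

Bigram frequencies (highest first):
  milk milk: 7
  bridge milk: 5
  milk bridge: 5
  bridge bridge: 4
  grey grey: 4
  milk grey: 3
  … (3 more, each ≤ 3)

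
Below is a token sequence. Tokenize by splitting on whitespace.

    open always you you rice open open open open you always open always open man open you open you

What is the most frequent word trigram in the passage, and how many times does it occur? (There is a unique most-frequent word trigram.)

"open open open", 2 times

Trigram frequencies (highest first):
  open open open: 2
  open always you: 1
  always you you: 1
  you you rice: 1
  you rice open: 1
  rice open open: 1
  … (10 more, each ≤ 1)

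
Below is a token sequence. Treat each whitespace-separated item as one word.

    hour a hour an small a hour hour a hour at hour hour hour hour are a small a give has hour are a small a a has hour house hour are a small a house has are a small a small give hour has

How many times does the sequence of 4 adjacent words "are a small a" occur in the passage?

4

Scanning the 42 overlapping 4-gram windows for "are a small a":
  position 16–19: are a small a
  position 23–26: are a small a
  position 32–35: are a small a
  position 38–41: are a small a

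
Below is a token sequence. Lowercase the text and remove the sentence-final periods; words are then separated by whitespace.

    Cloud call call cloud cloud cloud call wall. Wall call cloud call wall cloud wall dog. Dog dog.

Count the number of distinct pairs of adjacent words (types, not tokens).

11

18 tokens → 17 bigram windows in total.
Repeated bigrams (each contributes count−1 duplicates):
  cloud call: 3
  call cloud: 2
  call wall: 2
  cloud cloud: 2
  dog dog: 2
6 duplicate windows → 17 − 6 = 11 distinct.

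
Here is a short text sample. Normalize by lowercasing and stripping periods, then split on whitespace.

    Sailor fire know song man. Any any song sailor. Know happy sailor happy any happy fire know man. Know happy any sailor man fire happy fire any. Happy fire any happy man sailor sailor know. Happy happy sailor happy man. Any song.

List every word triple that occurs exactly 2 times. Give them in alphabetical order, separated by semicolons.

any happy fire; fire any happy; happy fire any; happy sailor happy; sailor know happy

Trigram counts meeting the condition (exactly 2 times):
  any happy fire: 2
  fire any happy: 2
  happy fire any: 2
  happy sailor happy: 2
  sailor know happy: 2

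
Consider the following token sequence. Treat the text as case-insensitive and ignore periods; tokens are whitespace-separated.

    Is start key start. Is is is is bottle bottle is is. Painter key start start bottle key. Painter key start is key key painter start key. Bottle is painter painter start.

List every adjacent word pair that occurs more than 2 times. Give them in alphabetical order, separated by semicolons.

is is; key start

Bigram counts meeting the condition (more than 2 times):
  is is: 4
  key start: 3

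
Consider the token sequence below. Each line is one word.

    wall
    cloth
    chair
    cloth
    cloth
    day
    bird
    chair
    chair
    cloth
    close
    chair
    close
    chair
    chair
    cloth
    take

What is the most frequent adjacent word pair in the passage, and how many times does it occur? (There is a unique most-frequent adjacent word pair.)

"chair cloth", 3 times

Bigram frequencies (highest first):
  chair cloth: 3
  chair chair: 2
  close chair: 2
  wall cloth: 1
  cloth chair: 1
  cloth cloth: 1
  … (6 more, each ≤ 1)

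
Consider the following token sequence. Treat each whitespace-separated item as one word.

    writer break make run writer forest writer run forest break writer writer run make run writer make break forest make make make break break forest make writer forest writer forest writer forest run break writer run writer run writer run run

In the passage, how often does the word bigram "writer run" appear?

Scanning the 40 overlapping bigram windows for "writer run":
  position 7–8: writer run
  position 12–13: writer run
  position 35–36: writer run
  position 37–38: writer run
  position 39–40: writer run

5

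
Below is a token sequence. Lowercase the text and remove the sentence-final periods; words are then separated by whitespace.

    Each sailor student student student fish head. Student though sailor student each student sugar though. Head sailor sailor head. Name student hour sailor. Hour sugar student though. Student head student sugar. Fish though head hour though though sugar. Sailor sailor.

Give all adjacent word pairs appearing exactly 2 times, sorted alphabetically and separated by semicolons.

Bigram counts meeting the condition (exactly 2 times):
  head student: 2
  sailor sailor: 2
  sailor student: 2
  student student: 2
  student sugar: 2
  student though: 2
  though head: 2

head student; sailor sailor; sailor student; student student; student sugar; student though; though head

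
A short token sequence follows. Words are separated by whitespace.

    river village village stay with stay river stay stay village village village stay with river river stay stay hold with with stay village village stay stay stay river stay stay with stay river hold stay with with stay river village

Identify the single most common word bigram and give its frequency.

"stay stay", 5 times

Bigram frequencies (highest first):
  stay stay: 5
  village village: 4
  stay with: 4
  with stay: 4
  stay river: 4
  village stay: 3
  … (10 more, each ≤ 3)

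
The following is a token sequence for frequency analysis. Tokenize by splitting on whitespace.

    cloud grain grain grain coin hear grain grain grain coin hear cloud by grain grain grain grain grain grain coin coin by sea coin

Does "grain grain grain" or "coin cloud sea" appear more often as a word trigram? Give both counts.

"grain grain grain": 6 occurrences
"coin cloud sea": 0 occurrences

"grain grain grain" (6 vs 0)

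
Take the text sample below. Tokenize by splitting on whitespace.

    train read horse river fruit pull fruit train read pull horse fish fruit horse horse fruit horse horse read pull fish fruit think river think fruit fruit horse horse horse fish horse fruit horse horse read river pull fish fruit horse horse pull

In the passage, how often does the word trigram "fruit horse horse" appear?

5

Scanning the 41 overlapping trigram windows for "fruit horse horse":
  position 13–15: fruit horse horse
  position 16–18: fruit horse horse
  position 27–29: fruit horse horse
  position 33–35: fruit horse horse
  position 40–42: fruit horse horse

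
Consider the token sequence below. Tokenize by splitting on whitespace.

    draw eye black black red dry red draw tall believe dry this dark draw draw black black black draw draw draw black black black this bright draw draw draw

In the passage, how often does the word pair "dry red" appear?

1

Scanning the 28 overlapping bigram windows for "dry red":
  position 6–7: dry red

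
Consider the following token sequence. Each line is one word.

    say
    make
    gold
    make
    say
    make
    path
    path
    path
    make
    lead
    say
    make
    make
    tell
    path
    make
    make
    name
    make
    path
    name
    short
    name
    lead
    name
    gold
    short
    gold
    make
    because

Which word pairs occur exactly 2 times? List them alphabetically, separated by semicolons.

gold make; make make; make path; path make; path path

Bigram counts meeting the condition (exactly 2 times):
  gold make: 2
  make make: 2
  make path: 2
  path make: 2
  path path: 2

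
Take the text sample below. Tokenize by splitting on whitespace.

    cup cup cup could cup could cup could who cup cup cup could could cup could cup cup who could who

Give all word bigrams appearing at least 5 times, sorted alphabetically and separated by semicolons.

Bigram counts meeting the condition (at least 5 times):
  cup could: 5
  cup cup: 5

cup could; cup cup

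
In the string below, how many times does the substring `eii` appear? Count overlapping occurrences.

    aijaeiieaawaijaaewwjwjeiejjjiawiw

Sliding a length-3 window over the 33 characters (31 positions):
  position 5–7: eii

1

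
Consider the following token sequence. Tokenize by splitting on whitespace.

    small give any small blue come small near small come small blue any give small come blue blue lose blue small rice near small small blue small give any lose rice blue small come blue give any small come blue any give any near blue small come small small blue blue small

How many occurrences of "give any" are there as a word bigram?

Scanning the 51 overlapping bigram windows for "give any":
  position 2–3: give any
  position 28–29: give any
  position 36–37: give any
  position 42–43: give any

4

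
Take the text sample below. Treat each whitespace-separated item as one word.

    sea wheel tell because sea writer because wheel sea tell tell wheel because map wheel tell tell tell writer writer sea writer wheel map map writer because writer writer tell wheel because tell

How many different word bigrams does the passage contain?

33 tokens → 32 bigram windows in total.
Repeated bigrams (each contributes count−1 duplicates):
  tell tell: 3
  sea writer: 2
  tell wheel: 2
  wheel because: 2
  wheel tell: 2
  writer because: 2
  writer writer: 2
8 duplicate windows → 32 − 8 = 24 distinct.

24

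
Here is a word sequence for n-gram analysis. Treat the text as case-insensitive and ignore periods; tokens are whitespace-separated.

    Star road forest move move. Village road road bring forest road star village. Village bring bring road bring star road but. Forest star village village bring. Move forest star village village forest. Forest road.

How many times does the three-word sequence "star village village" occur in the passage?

Scanning the 32 overlapping trigram windows for "star village village":
  position 12–14: star village village
  position 23–25: star village village
  position 29–31: star village village

3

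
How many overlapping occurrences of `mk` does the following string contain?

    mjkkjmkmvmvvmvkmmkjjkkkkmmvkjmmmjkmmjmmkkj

Sliding a length-2 window over the 42 characters (41 positions):
  position 6–7: mk
  position 17–18: mk
  position 39–40: mk

3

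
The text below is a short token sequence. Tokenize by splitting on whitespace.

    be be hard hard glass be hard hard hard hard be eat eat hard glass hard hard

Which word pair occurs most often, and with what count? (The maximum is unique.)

Bigram frequencies (highest first):
  hard hard: 5
  be hard: 2
  hard glass: 2
  be be: 1
  glass be: 1
  hard be: 1
  … (4 more, each ≤ 1)

"hard hard", 5 times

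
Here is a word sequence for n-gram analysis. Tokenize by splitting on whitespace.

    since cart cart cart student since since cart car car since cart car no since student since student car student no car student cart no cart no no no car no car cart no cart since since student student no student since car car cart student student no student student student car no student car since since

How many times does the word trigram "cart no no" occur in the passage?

1

Scanning the 55 overlapping trigram windows for "cart no no":
  position 26–28: cart no no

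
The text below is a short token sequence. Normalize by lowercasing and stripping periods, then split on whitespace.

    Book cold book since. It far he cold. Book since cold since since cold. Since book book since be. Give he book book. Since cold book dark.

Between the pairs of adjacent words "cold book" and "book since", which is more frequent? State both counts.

"book since" (4 vs 3)

"cold book": 3 occurrences
"book since": 4 occurrences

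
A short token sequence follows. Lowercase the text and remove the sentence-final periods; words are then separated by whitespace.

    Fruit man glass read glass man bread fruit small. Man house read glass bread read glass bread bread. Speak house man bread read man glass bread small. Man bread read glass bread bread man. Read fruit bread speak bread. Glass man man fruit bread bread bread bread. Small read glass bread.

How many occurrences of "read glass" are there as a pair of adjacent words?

Scanning the 50 overlapping bigram windows for "read glass":
  position 4–5: read glass
  position 12–13: read glass
  position 15–16: read glass
  position 30–31: read glass
  position 49–50: read glass

5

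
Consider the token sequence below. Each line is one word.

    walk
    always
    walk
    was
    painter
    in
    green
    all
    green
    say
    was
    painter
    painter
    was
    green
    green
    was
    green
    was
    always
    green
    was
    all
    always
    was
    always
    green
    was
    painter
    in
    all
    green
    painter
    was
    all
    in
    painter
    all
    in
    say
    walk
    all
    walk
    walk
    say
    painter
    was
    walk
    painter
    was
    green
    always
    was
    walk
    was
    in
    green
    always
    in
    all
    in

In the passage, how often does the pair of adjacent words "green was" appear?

Scanning the 60 overlapping bigram windows for "green was":
  position 16–17: green was
  position 18–19: green was
  position 21–22: green was
  position 27–28: green was

4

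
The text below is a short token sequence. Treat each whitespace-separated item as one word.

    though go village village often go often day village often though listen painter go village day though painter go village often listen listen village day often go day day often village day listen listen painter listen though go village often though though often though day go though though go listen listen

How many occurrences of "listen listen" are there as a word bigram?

3

Scanning the 50 overlapping bigram windows for "listen listen":
  position 22–23: listen listen
  position 33–34: listen listen
  position 50–51: listen listen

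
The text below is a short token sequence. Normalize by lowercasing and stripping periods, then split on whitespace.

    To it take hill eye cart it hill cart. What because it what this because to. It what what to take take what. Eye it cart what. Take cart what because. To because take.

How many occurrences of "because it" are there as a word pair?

1

Scanning the 33 overlapping bigram windows for "because it":
  position 11–12: because it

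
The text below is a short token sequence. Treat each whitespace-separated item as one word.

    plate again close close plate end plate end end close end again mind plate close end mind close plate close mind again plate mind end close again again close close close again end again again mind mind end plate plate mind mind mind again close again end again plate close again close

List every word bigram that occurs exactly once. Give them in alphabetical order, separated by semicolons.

Bigram counts meeting the condition (exactly once):
  close mind: 1
  end end: 1
  end mind: 1
  mind close: 1
  mind plate: 1
  plate again: 1
  plate plate: 1

close mind; end end; end mind; mind close; mind plate; plate again; plate plate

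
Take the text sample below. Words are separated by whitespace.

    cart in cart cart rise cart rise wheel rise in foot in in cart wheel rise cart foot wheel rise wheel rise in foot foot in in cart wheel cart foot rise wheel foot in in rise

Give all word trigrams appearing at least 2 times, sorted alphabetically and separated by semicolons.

Trigram counts meeting the condition (at least 2 times):
  foot in in: 3
  in cart wheel: 2
  in in cart: 2
  rise in foot: 2
  rise wheel rise: 2
  wheel rise in: 2

foot in in; in cart wheel; in in cart; rise in foot; rise wheel rise; wheel rise in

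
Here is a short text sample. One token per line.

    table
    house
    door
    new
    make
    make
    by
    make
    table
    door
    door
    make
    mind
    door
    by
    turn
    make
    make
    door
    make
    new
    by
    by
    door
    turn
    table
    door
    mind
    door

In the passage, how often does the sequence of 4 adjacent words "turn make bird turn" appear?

Scanning the 26 overlapping 4-gram windows for "turn make bird turn":
  (none found)

0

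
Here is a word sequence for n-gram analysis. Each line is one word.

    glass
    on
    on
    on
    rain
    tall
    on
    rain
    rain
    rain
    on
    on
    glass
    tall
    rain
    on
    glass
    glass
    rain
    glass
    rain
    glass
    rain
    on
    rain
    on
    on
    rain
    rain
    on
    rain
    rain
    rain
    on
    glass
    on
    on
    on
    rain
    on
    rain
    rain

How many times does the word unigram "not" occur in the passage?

0

Scanning the 42 tokens for "not":
  (none found)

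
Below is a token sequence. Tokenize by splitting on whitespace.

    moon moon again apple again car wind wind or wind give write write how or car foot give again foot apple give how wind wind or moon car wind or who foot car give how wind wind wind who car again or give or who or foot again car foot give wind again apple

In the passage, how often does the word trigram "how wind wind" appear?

Scanning the 52 overlapping trigram windows for "how wind wind":
  position 23–25: how wind wind
  position 35–37: how wind wind

2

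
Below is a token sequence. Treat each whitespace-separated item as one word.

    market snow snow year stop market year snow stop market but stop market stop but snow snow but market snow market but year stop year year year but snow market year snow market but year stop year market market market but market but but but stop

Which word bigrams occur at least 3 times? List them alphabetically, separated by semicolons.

Bigram counts meeting the condition (at least 3 times):
  market but: 5
  snow market: 3
  stop market: 3
  year stop: 3

market but; snow market; stop market; year stop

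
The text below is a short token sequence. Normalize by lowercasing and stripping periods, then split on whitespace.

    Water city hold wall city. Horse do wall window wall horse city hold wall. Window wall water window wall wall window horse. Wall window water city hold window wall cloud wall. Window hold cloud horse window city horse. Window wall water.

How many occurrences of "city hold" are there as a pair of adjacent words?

3

Scanning the 40 overlapping bigram windows for "city hold":
  position 2–3: city hold
  position 12–13: city hold
  position 26–27: city hold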